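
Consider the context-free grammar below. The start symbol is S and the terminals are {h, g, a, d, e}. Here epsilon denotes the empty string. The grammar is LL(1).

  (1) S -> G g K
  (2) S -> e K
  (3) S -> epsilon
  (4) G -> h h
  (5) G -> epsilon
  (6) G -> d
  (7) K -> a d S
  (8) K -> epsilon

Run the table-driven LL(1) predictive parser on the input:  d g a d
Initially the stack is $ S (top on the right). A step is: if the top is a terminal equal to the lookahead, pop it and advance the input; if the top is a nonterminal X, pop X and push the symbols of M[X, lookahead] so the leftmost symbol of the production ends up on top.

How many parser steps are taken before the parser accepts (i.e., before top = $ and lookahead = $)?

step 1: stack=$ S  input=d g a d $  — expand S -> G g K
step 2: stack=$ K g G  input=d g a d $  — expand G -> d
step 3: stack=$ K g d  input=d g a d $  — match d
step 4: stack=$ K g  input=g a d $  — match g
step 5: stack=$ K  input=a d $  — expand K -> a d S
step 6: stack=$ S d a  input=a d $  — match a
step 7: stack=$ S d  input=d $  — match d
step 8: stack=$ S  input=$  — expand S -> epsilon
Accept reached after 8 steps.

8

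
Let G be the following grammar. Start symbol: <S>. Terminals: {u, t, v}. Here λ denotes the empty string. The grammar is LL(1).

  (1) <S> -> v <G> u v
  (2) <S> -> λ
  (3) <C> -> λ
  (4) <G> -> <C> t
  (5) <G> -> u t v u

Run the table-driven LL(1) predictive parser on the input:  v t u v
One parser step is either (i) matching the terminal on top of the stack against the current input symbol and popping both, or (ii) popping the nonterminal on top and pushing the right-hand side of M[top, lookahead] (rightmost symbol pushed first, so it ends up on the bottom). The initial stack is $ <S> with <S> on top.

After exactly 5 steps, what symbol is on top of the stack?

u

step 1: stack=$ <S>  input=v t u v $  — expand <S> -> v <G> u v
step 2: stack=$ v u <G> v  input=v t u v $  — match v
step 3: stack=$ v u <G>  input=t u v $  — expand <G> -> <C> t
step 4: stack=$ v u t <C>  input=t u v $  — expand <C> -> λ
step 5: stack=$ v u t  input=t u v $  — match t
Stack after step 5: $ v u (top = u).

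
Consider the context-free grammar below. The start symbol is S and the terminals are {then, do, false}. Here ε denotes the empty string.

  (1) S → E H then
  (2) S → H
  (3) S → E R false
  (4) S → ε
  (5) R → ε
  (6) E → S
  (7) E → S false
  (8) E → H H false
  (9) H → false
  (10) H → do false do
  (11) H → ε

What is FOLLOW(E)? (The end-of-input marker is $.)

{do, false, then}

FIRST(R): from R→ε we get {ε}. So FIRST(R) = {ε}.
FIRST(H): from H→false we get {false}; from H→do false do we get {do}; from H→ε we get {ε}. So FIRST(H) = {ε, do, false}.
FIRST(S): from S→E H then we get {do, false, then}; from S→H we get {ε, do, false}; from S→E R false we get {do, false, then}; from S→ε we get {ε}. So FIRST(S) = {ε, do, false, then}.
FIRST(E): from E→S we get {ε, do, false, then}; from E→S false we get {do, false, then}; from E→H H false we get {do, false}. So FIRST(E) = {ε, do, false, then}.
FOLLOW(S) includes $ since S is the start symbol.
FOLLOW(R): in S→E R false, R is followed by false with FIRST {false}. Thus FOLLOW(R) = {false}.
FOLLOW(E): in S→E H then, E is followed by H then with FIRST {do, false, then}; in S→E R false, E is followed by R false with FIRST {false}. Thus FOLLOW(E) = {do, false, then}.
FOLLOW(S): in E→S, the suffix after S is empty, so FOLLOW(S) ⊇ FOLLOW(E) = {do, false, then}; in E→S false, S is followed by false with FIRST {false}. Thus FOLLOW(S) = {$, do, false, then}.
FOLLOW(H): in S→E H then, H is followed by then with FIRST {then}; in S→H, the suffix after H is empty, so FOLLOW(H) ⊇ FOLLOW(S) = {$, do, false, then}; in E→H H false (occurrence 1), H is followed by H false with FIRST {do, false}; in E→H H false (occurrence 2), H is followed by false with FIRST {false}. Thus FOLLOW(H) = {$, do, false, then}.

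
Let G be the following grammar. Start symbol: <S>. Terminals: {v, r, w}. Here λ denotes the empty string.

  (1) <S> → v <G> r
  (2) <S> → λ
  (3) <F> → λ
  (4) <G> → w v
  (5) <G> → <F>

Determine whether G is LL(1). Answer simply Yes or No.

Yes

FIRST(<S>) = {λ, v}
FIRST(<F>) = {λ}
FIRST(<G>) = {λ, w}
FOLLOW(<S>) = {$}
FOLLOW(<F>) = {r}
FOLLOW(<G>) = {r}
Each cell of M receives at most one production.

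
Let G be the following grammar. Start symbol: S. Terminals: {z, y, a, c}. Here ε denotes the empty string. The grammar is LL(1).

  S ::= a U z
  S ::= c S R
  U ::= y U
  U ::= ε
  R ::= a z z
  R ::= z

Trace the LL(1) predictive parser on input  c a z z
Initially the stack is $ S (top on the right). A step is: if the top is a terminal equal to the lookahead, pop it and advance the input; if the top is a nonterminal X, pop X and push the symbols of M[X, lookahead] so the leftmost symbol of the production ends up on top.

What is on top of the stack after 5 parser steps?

step 1: stack=$ S  input=c a z z $  — expand S ::= c S R
step 2: stack=$ R S c  input=c a z z $  — match c
step 3: stack=$ R S  input=a z z $  — expand S ::= a U z
step 4: stack=$ R z U a  input=a z z $  — match a
step 5: stack=$ R z U  input=z z $  — expand U ::= ε
Stack after step 5: $ R z (top = z).

z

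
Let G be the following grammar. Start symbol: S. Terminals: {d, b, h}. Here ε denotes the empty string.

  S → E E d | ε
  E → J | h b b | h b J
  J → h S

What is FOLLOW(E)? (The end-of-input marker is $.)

FIRST(J) = {h}
FIRST(E) = {h}  (via J)
FIRST(S) = {ε, h}  (via E E d)
FOLLOW(S) includes $ since S is the start symbol.
FOLLOW(E): in S→E E d (occurrence 1), E is followed by E d with FIRST {h}; in S→E E d (occurrence 2), E is followed by d with FIRST {d}. Thus FOLLOW(E) = {d, h}.
FOLLOW(J): in E→J, the suffix after J is empty, so FOLLOW(J) ⊇ FOLLOW(E) = {d, h}; in E→h b J, the suffix after J is empty, so FOLLOW(J) ⊇ FOLLOW(E) = {d, h}. Thus FOLLOW(J) = {d, h}.
FOLLOW(S): in J→h S, the suffix after S is empty, so FOLLOW(S) ⊇ FOLLOW(J) = {d, h}. Thus FOLLOW(S) = {$, d, h}.

{d, h}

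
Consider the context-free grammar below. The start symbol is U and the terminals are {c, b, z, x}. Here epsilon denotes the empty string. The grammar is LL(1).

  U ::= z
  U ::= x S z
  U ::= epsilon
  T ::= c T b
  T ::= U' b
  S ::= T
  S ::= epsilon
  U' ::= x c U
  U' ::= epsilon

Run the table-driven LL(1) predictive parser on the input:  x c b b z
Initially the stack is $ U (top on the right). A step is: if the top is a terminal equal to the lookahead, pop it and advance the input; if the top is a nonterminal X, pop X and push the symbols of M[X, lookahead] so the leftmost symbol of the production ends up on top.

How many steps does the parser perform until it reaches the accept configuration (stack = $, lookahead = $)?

step 1: stack=$ U  input=x c b b z $  — expand U ::= x S z
step 2: stack=$ z S x  input=x c b b z $  — match x
step 3: stack=$ z S  input=c b b z $  — expand S ::= T
step 4: stack=$ z T  input=c b b z $  — expand T ::= c T b
step 5: stack=$ z b T c  input=c b b z $  — match c
step 6: stack=$ z b T  input=b b z $  — expand T ::= U' b
step 7: stack=$ z b b U'  input=b b z $  — expand U' ::= epsilon
step 8: stack=$ z b b  input=b b z $  — match b
step 9: stack=$ z b  input=b z $  — match b
step 10: stack=$ z  input=z $  — match z
Accept reached after 10 steps.

10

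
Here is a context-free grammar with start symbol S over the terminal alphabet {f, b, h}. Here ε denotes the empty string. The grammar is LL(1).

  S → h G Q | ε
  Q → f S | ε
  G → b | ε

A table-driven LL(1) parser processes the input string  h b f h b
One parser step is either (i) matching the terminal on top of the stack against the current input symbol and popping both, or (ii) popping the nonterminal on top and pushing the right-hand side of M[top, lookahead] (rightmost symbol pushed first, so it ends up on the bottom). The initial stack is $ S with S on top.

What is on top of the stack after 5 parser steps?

step 1: stack=$ S  input=h b f h b $  — expand S → h G Q
step 2: stack=$ Q G h  input=h b f h b $  — match h
step 3: stack=$ Q G  input=b f h b $  — expand G → b
step 4: stack=$ Q b  input=b f h b $  — match b
step 5: stack=$ Q  input=f h b $  — expand Q → f S
Stack after step 5: $ S f (top = f).

f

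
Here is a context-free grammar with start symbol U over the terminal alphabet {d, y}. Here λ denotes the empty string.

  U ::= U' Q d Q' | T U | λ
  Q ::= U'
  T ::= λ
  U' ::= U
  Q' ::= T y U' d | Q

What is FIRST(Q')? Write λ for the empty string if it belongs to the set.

{λ, d, y}

FIRST(T) = {λ}
FIRST(U) = {λ, d}  (via U' Q d Q', T U)
FIRST(U') = {λ, d}  (via U)
FIRST(Q) = {λ, d}  (via U')
FIRST(Q') = {λ, d, y}  (via T y U' d, Q)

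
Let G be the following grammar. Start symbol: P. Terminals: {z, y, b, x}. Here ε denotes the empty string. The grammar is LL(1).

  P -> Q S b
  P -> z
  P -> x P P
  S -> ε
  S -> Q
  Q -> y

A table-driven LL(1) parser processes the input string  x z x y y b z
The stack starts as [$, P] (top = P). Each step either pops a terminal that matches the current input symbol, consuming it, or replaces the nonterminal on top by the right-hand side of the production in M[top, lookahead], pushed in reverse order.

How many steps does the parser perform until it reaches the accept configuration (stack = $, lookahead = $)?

15

step 1: stack=$ P  input=x z x y y b z $  — expand P -> x P P
step 2: stack=$ P P x  input=x z x y y b z $  — match x
step 3: stack=$ P P  input=z x y y b z $  — expand P -> z
step 4: stack=$ P z  input=z x y y b z $  — match z
step 5: stack=$ P  input=x y y b z $  — expand P -> x P P
step 6: stack=$ P P x  input=x y y b z $  — match x
step 7: stack=$ P P  input=y y b z $  — expand P -> Q S b
step 8: stack=$ P b S Q  input=y y b z $  — expand Q -> y
step 9: stack=$ P b S y  input=y y b z $  — match y
step 10: stack=$ P b S  input=y b z $  — expand S -> Q
step 11: stack=$ P b Q  input=y b z $  — expand Q -> y
step 12: stack=$ P b y  input=y b z $  — match y
step 13: stack=$ P b  input=b z $  — match b
step 14: stack=$ P  input=z $  — expand P -> z
step 15: stack=$ z  input=z $  — match z
Accept reached after 15 steps.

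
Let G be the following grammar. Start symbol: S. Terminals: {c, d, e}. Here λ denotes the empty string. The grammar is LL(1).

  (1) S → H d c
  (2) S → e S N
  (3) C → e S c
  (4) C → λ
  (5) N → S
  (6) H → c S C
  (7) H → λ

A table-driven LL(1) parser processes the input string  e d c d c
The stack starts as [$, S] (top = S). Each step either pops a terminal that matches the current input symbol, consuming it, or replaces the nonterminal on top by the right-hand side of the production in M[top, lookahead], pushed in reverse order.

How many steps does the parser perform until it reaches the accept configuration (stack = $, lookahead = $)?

11

      Stack      Input        Action
   1  $ S        e d c d c $  expand S → e S N
   2  $ N S e    e d c d c $  match e
   3  $ N S      d c d c $    expand S → H d c
   4  $ N c d H  d c d c $    expand H → λ
   5  $ N c d    d c d c $    match d
   6  $ N c      c d c $      match c
   7  $ N        d c $        expand N → S
   8  $ S        d c $        expand S → H d c
   9  $ c d H    d c $        expand H → λ
  10  $ c d      d c $        match d
  11  $ c        c $          match c
Accept reached after 11 steps.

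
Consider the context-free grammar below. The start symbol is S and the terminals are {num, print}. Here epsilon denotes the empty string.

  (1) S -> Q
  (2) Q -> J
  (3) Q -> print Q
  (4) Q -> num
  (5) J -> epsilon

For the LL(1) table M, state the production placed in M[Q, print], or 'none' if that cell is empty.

Q -> print Q

FIRST(J) = {epsilon}
FIRST(Q) = {epsilon, num, print}  (via J)
FIRST(S) = {epsilon, num, print}  (via Q)
FOLLOW(S) includes $ since S is the start symbol.
FOLLOW(S): S appears on no right-hand side. Thus FOLLOW(S) = {$}.
FOLLOW(Q): in S->Q, the suffix after Q is empty, so FOLLOW(Q) ⊇ FOLLOW(S) = {$}; in Q->print Q, the suffix after Q is empty (adds nothing new). Thus FOLLOW(Q) = {$}.
For Q -> J: FIRST(J) = {epsilon}, so it goes in M[Q, t] for t ∈ {}; since epsilon ∈ FIRST, also for every t ∈ FOLLOW(Q) = {$}.
For Q -> print Q: FIRST(print Q) = {print}, so it goes in M[Q, t] for t ∈ {print}.
For Q -> num: FIRST(num) = {num}, so it goes in M[Q, t] for t ∈ {num}.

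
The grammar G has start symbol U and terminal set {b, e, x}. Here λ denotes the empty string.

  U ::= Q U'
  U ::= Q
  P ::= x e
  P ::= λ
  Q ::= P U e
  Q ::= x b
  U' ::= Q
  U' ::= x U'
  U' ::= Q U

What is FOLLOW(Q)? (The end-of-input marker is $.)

FIRST(P): from P::=x e we get {x}; from P::=λ we get {λ}. So FIRST(P) = {λ, x}.
FIRST(U): from U::=Q U' we get {x}; from U::=Q we get {x}. So FIRST(U) = {x}.
FIRST(Q): from Q::=P U e we get {x}; from Q::=x b we get {x}. So FIRST(Q) = {x}.
FIRST(U'): from U'::=Q we get {x}; from U'::=x U' we get {x}; from U'::=Q U we get {x}. So FIRST(U') = {x}.
FOLLOW(U) includes $ since U is the start symbol.
FOLLOW(P): in Q::=P U e, P is followed by U e with FIRST {x}. Thus FOLLOW(P) = {x}.
FOLLOW(U): in Q::=P U e, U is followed by e with FIRST {e}; in U'::=Q U, the suffix after U is empty, so FOLLOW(U) ⊇ FOLLOW(U') = {$, e}. Thus FOLLOW(U) = {$, e}.
FOLLOW(U'): in U::=Q U', the suffix after U' is empty, so FOLLOW(U') ⊇ FOLLOW(U) = {$, e}; in U'::=x U', the suffix after U' is empty (adds nothing new). Thus FOLLOW(U') = {$, e}.
FOLLOW(Q): in U::=Q U', Q is followed by U' with FIRST {x}; in U::=Q, the suffix after Q is empty, so FOLLOW(Q) ⊇ FOLLOW(U) = {$, e}; in U'::=Q, the suffix after Q is empty, so FOLLOW(Q) ⊇ FOLLOW(U') = {$, e}; in U'::=Q U, Q is followed by U with FIRST {x}. Thus FOLLOW(Q) = {$, e, x}.

{$, e, x}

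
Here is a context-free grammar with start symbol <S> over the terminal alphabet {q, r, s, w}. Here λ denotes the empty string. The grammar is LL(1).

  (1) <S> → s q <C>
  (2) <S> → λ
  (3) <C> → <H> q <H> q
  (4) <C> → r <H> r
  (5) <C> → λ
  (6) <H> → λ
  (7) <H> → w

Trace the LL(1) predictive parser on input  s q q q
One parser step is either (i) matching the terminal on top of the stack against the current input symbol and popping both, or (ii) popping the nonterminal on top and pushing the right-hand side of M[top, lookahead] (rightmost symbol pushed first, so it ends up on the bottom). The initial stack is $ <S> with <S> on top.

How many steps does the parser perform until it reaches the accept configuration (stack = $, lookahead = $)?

8

     Stack          Input      Action
  1  $ <S>          s q q q $  expand <S> → s q <C>
  2  $ <C> q s      s q q q $  match s
  3  $ <C> q        q q q $    match q
  4  $ <C>          q q $      expand <C> → <H> q <H> q
  5  $ q <H> q <H>  q q $      expand <H> → λ
  6  $ q <H> q      q q $      match q
  7  $ q <H>        q $        expand <H> → λ
  8  $ q            q $        match q
Accept reached after 8 steps.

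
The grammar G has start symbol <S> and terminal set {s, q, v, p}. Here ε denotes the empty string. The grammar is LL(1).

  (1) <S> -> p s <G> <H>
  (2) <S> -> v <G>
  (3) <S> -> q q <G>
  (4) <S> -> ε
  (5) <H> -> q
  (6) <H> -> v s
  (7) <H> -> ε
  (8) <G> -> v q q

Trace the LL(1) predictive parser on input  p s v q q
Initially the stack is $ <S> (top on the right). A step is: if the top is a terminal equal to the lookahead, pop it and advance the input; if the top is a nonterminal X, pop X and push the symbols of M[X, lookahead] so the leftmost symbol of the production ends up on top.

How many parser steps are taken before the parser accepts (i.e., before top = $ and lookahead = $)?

8

step 1: stack=$ <S>  input=p s v q q $  — expand <S> -> p s <G> <H>
step 2: stack=$ <H> <G> s p  input=p s v q q $  — match p
step 3: stack=$ <H> <G> s  input=s v q q $  — match s
step 4: stack=$ <H> <G>  input=v q q $  — expand <G> -> v q q
step 5: stack=$ <H> q q v  input=v q q $  — match v
step 6: stack=$ <H> q q  input=q q $  — match q
step 7: stack=$ <H> q  input=q $  — match q
step 8: stack=$ <H>  input=$  — expand <H> -> ε
Accept reached after 8 steps.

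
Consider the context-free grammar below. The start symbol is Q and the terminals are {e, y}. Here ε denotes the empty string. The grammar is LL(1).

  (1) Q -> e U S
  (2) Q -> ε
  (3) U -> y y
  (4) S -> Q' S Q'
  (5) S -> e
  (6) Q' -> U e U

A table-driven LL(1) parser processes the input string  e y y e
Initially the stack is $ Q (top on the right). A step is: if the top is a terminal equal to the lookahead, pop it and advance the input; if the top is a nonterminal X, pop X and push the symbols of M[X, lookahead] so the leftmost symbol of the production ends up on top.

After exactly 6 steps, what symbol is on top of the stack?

e

     Stack    Input      Action
  1  $ Q      e y y e $  expand Q -> e U S
  2  $ S U e  e y y e $  match e
  3  $ S U    y y e $    expand U -> y y
  4  $ S y y  y y e $    match y
  5  $ S y    y e $      match y
  6  $ S      e $        expand S -> e
Stack after step 6: $ e (top = e).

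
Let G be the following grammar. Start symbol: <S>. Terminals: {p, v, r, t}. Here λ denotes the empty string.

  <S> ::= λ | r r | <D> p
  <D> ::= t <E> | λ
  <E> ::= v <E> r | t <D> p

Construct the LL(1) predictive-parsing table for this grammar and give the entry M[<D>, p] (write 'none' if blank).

FIRST(<D>): from <D>::=t <E> we get {t}; from <D>::=λ we get {λ}. So FIRST(<D>) = {λ, t}.
FIRST(<E>): from <E>::=v <E> r we get {v}; from <E>::=t <D> p we get {t}. So FIRST(<E>) = {t, v}.
FIRST(<S>): from <S>::=λ we get {λ}; from <S>::=r r we get {r}; from <S>::=<D> p we get {p, t}. So FIRST(<S>) = {λ, p, r, t}.
FOLLOW(<S>) includes $ since <S> is the start symbol.
FOLLOW(<D>): in <S>::=<D> p, <D> is followed by p with FIRST {p}; in <E>::=t <D> p, <D> is followed by p with FIRST {p}. Thus FOLLOW(<D>) = {p}.
For <D> ::= t <E>: FIRST(t <E>) = {t}, so it goes in M[<D>, t] for t ∈ {t}.
For <D> ::= λ: FIRST(λ) = {λ}, so it goes in M[<D>, t] for t ∈ {}; since λ ∈ FIRST, also for every t ∈ FOLLOW(<D>) = {p}.

<D> ::= λ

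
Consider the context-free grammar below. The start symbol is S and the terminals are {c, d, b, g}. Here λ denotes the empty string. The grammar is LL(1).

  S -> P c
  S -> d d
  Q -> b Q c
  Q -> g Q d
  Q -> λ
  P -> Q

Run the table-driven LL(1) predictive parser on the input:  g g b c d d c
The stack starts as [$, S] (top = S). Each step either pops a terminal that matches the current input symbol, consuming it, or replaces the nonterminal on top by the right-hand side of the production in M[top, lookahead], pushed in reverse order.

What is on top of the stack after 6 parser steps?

step 1: stack=$ S  input=g g b c d d c $  — expand S -> P c
step 2: stack=$ c P  input=g g b c d d c $  — expand P -> Q
step 3: stack=$ c Q  input=g g b c d d c $  — expand Q -> g Q d
step 4: stack=$ c d Q g  input=g g b c d d c $  — match g
step 5: stack=$ c d Q  input=g b c d d c $  — expand Q -> g Q d
step 6: stack=$ c d d Q g  input=g b c d d c $  — match g
Stack after step 6: $ c d d Q (top = Q).

Q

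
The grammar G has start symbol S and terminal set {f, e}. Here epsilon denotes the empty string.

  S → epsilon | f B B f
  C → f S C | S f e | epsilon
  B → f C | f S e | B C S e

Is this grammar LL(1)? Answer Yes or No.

No

FIRST(S) = {epsilon, f}
FIRST(C) = {epsilon, f}
FIRST(B) = {f}
FOLLOW(S) = {$, e, f}
FOLLOW(C) = {e, f}
FOLLOW(B) = {e, f}
Cell M[B, f] receives both B → f C and B → f S e and B → B C S e — the grammar is not LL(1).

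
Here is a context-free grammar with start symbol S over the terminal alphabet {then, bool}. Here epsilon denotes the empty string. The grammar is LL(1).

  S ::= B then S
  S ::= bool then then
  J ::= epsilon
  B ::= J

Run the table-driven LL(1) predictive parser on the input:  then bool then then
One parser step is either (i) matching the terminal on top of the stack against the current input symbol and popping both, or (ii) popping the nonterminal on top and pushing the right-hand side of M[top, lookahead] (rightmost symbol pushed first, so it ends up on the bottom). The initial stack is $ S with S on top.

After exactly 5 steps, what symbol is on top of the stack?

bool

step 1: stack=$ S  input=then bool then then $  — expand S ::= B then S
step 2: stack=$ S then B  input=then bool then then $  — expand B ::= J
step 3: stack=$ S then J  input=then bool then then $  — expand J ::= epsilon
step 4: stack=$ S then  input=then bool then then $  — match then
step 5: stack=$ S  input=bool then then $  — expand S ::= bool then then
Stack after step 5: $ then then bool (top = bool).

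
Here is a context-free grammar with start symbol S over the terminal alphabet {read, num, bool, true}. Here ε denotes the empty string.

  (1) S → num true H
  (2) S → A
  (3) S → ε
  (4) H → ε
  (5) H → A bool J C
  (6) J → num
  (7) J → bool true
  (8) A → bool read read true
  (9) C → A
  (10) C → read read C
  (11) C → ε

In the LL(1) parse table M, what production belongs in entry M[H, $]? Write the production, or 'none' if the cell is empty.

FIRST(J): from J→num we get {num}; from J→bool true we get {bool}. So FIRST(J) = {bool, num}.
FIRST(A): from A→bool read read true we get {bool}. So FIRST(A) = {bool}.
FIRST(S): from S→num true H we get {num}; from S→A we get {bool}; from S→ε we get {ε}. So FIRST(S) = {ε, bool, num}.
FIRST(H): from H→ε we get {ε}; from H→A bool J C we get {bool}. So FIRST(H) = {ε, bool}.
FIRST(C): from C→A we get {bool}; from C→read read C we get {read}; from C→ε we get {ε}. So FIRST(C) = {ε, bool, read}.
FOLLOW(S) includes $ since S is the start symbol.
FOLLOW(S): S appears on no right-hand side. Thus FOLLOW(S) = {$}.
FOLLOW(H): in S→num true H, the suffix after H is empty, so FOLLOW(H) ⊇ FOLLOW(S) = {$}. Thus FOLLOW(H) = {$}.
For H → ε: FIRST(ε) = {ε}, so it goes in M[H, t] for t ∈ {}; since ε ∈ FIRST, also for every t ∈ FOLLOW(H) = {$}.
For H → A bool J C: FIRST(A bool J C) = {bool}, so it goes in M[H, t] for t ∈ {bool}.

H → ε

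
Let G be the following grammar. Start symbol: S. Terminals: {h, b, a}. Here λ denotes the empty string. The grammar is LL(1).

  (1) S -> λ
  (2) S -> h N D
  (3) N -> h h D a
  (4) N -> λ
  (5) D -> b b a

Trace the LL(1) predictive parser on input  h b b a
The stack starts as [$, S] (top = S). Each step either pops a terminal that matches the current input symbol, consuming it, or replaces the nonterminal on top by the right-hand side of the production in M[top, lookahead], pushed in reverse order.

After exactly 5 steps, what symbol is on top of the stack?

b

step 1: stack=$ S  input=h b b a $  — expand S -> h N D
step 2: stack=$ D N h  input=h b b a $  — match h
step 3: stack=$ D N  input=b b a $  — expand N -> λ
step 4: stack=$ D  input=b b a $  — expand D -> b b a
step 5: stack=$ a b b  input=b b a $  — match b
Stack after step 5: $ a b (top = b).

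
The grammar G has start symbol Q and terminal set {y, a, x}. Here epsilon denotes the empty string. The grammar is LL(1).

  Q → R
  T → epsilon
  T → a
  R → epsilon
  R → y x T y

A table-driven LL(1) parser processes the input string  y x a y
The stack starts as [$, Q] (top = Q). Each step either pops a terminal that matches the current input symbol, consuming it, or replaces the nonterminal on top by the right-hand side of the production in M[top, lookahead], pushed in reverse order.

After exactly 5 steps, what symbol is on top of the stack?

a

     Stack      Input      Action
  1  $ Q        y x a y $  expand Q → R
  2  $ R        y x a y $  expand R → y x T y
  3  $ y T x y  y x a y $  match y
  4  $ y T x    x a y $    match x
  5  $ y T      a y $      expand T → a
Stack after step 5: $ y a (top = a).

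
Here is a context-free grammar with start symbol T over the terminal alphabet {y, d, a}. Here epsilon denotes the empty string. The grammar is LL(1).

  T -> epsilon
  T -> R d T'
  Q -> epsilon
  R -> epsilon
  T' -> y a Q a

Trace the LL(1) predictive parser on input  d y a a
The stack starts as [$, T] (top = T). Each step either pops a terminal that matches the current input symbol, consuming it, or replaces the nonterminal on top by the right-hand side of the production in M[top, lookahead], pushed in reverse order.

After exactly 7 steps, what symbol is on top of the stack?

a

step 1: stack=$ T  input=d y a a $  — expand T -> R d T'
step 2: stack=$ T' d R  input=d y a a $  — expand R -> epsilon
step 3: stack=$ T' d  input=d y a a $  — match d
step 4: stack=$ T'  input=y a a $  — expand T' -> y a Q a
step 5: stack=$ a Q a y  input=y a a $  — match y
step 6: stack=$ a Q a  input=a a $  — match a
step 7: stack=$ a Q  input=a $  — expand Q -> epsilon
Stack after step 7: $ a (top = a).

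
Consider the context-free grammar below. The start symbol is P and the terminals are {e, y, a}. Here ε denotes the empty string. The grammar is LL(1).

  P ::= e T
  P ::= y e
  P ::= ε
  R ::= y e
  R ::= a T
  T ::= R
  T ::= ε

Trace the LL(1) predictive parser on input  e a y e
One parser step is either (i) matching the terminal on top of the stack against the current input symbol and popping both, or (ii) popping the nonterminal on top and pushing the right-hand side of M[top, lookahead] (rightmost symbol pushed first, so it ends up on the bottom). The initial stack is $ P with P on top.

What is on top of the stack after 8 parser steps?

step 1: stack=$ P  input=e a y e $  — expand P ::= e T
step 2: stack=$ T e  input=e a y e $  — match e
step 3: stack=$ T  input=a y e $  — expand T ::= R
step 4: stack=$ R  input=a y e $  — expand R ::= a T
step 5: stack=$ T a  input=a y e $  — match a
step 6: stack=$ T  input=y e $  — expand T ::= R
step 7: stack=$ R  input=y e $  — expand R ::= y e
step 8: stack=$ e y  input=y e $  — match y
Stack after step 8: $ e (top = e).

e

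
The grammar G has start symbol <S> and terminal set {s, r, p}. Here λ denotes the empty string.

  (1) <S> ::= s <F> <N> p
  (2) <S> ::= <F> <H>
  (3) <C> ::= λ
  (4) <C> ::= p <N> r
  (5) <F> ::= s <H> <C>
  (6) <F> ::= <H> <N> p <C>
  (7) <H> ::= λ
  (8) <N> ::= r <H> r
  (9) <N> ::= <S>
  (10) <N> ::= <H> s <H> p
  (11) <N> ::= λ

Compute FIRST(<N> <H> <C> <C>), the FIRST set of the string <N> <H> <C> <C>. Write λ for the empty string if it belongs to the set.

{λ, p, r, s}

FIRST(<C>) = {λ, p}
FIRST(<H>) = {λ}
FIRST(<S>) = {p, r, s}  (via <F> <H>)
FIRST(<N>) = {λ, p, r, s}  (via <S>, <H> s <H> p)
FIRST(<F>) = {p, r, s}  (via <H> <N> p <C>)
FIRST(<N> <H> <C> <C>): take FIRST of each symbol in turn, carrying on past any symbol whose FIRST contains λ; result {λ, p, r, s}.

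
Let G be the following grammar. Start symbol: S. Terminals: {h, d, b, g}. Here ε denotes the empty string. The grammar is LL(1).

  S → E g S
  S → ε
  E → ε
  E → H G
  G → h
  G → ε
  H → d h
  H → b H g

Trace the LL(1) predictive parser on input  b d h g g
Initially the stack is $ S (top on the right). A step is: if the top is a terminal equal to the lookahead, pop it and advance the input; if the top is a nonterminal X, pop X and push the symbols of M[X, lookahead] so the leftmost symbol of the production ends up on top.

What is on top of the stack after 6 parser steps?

step 1: stack=$ S  input=b d h g g $  — expand S → E g S
step 2: stack=$ S g E  input=b d h g g $  — expand E → H G
step 3: stack=$ S g G H  input=b d h g g $  — expand H → b H g
step 4: stack=$ S g G g H b  input=b d h g g $  — match b
step 5: stack=$ S g G g H  input=d h g g $  — expand H → d h
step 6: stack=$ S g G g h d  input=d h g g $  — match d
Stack after step 6: $ S g G g h (top = h).

h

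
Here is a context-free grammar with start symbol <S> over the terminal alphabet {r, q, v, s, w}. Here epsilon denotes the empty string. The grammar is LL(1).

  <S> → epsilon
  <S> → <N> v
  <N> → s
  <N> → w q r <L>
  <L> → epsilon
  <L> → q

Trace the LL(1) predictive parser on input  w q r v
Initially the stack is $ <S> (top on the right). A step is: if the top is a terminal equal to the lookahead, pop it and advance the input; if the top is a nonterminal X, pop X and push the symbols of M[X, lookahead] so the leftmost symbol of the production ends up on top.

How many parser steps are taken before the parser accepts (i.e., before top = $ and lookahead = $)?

7

step 1: stack=$ <S>  input=w q r v $  — expand <S> → <N> v
step 2: stack=$ v <N>  input=w q r v $  — expand <N> → w q r <L>
step 3: stack=$ v <L> r q w  input=w q r v $  — match w
step 4: stack=$ v <L> r q  input=q r v $  — match q
step 5: stack=$ v <L> r  input=r v $  — match r
step 6: stack=$ v <L>  input=v $  — expand <L> → epsilon
step 7: stack=$ v  input=v $  — match v
Accept reached after 7 steps.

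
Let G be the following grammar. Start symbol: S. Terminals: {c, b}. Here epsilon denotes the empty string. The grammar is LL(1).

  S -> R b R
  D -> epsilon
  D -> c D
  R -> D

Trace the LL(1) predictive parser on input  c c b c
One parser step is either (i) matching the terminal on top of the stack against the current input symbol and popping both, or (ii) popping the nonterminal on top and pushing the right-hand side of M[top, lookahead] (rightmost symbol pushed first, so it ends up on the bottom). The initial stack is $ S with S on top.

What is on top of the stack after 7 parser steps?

b

step 1: stack=$ S  input=c c b c $  — expand S -> R b R
step 2: stack=$ R b R  input=c c b c $  — expand R -> D
step 3: stack=$ R b D  input=c c b c $  — expand D -> c D
step 4: stack=$ R b D c  input=c c b c $  — match c
step 5: stack=$ R b D  input=c b c $  — expand D -> c D
step 6: stack=$ R b D c  input=c b c $  — match c
step 7: stack=$ R b D  input=b c $  — expand D -> epsilon
Stack after step 7: $ R b (top = b).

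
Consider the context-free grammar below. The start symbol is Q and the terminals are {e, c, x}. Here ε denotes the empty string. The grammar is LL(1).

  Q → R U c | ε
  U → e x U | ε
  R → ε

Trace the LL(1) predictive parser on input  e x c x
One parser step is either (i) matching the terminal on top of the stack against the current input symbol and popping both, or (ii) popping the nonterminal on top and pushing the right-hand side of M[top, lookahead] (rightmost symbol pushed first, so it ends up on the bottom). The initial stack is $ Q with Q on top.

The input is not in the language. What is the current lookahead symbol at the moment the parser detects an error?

x

step 1: stack=$ Q  input=e x c x $  — expand Q → R U c
step 2: stack=$ c U R  input=e x c x $  — expand R → ε
step 3: stack=$ c U  input=e x c x $  — expand U → e x U
step 4: stack=$ c U x e  input=e x c x $  — match e
step 5: stack=$ c U x  input=x c x $  — match x
step 6: stack=$ c U  input=c x $  — expand U → ε
step 7: stack=$ c  input=c x $  — match c
step 8: stack=$  input=x $  — error: stack empty but input remains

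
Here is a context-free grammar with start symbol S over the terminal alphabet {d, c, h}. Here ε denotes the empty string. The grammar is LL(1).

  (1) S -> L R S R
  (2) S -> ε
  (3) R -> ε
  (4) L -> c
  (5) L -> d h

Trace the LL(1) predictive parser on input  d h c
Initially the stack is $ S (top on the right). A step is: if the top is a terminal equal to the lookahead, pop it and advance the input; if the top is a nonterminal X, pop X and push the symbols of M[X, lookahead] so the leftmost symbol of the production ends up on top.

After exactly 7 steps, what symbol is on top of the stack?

     Stack        Input    Action
  1  $ S          d h c $  expand S -> L R S R
  2  $ R S R L    d h c $  expand L -> d h
  3  $ R S R h d  d h c $  match d
  4  $ R S R h    h c $    match h
  5  $ R S R      c $      expand R -> ε
  6  $ R S        c $      expand S -> L R S R
  7  $ R R S R L  c $      expand L -> c
Stack after step 7: $ R R S R c (top = c).

c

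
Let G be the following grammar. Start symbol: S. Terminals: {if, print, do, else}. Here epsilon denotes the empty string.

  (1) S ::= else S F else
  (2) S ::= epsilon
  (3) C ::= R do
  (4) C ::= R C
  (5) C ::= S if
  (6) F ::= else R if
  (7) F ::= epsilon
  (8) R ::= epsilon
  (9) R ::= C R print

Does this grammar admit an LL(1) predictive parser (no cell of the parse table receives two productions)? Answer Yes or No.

No

FIRST(S) = {epsilon, else}
FIRST(C) = {do, else, if}
FIRST(F) = {epsilon, else}
FIRST(R) = {epsilon, do, else, if}
FOLLOW(S) = {$, else, if}
FOLLOW(C) = {do, else, if, print}
FOLLOW(F) = {else}
FOLLOW(R) = {do, else, if, print}
Cell M[C, do] receives both C ::= R do and C ::= R C — the grammar is not LL(1).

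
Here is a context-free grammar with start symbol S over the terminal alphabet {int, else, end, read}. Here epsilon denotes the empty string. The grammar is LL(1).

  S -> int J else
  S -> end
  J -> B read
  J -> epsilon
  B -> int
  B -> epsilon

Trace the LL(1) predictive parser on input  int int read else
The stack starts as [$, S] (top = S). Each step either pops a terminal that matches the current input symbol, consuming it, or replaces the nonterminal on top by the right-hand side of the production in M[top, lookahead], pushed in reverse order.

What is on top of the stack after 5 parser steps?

     Stack            Input                Action
  1  $ S              int int read else $  expand S -> int J else
  2  $ else J int     int int read else $  match int
  3  $ else J         int read else $      expand J -> B read
  4  $ else read B    int read else $      expand B -> int
  5  $ else read int  int read else $      match int
Stack after step 5: $ else read (top = read).

read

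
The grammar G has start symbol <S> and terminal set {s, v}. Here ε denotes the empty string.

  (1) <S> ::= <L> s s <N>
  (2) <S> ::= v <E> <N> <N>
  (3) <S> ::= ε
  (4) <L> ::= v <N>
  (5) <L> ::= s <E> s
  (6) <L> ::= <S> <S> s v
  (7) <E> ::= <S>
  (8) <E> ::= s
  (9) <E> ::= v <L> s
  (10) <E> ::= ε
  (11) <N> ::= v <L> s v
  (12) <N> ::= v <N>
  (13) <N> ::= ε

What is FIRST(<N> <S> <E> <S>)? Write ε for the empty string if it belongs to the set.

{ε, s, v}

FIRST(<N>): from <N>::=v <L> s v we get {v}; from <N>::=v <N> we get {v}; from <N>::=ε we get {ε}. So FIRST(<N>) = {ε, v}.
FIRST(<S>): from <S>::=<L> s s <N> we get {s, v}; from <S>::=v <E> <N> <N> we get {v}; from <S>::=ε we get {ε}. So FIRST(<S>) = {ε, s, v}.
FIRST(<L>): from <L>::=v <N> we get {v}; from <L>::=s <E> s we get {s}; from <L>::=<S> <S> s v we get {s, v}. So FIRST(<L>) = {s, v}.
FIRST(<E>): from <E>::=<S> we get {ε, s, v}; from <E>::=s we get {s}; from <E>::=v <L> s we get {v}; from <E>::=ε we get {ε}. So FIRST(<E>) = {ε, s, v}.
FIRST(<N> <S> <E> <S>): take FIRST of each symbol in turn, carrying on past any symbol whose FIRST contains ε; result {ε, s, v}.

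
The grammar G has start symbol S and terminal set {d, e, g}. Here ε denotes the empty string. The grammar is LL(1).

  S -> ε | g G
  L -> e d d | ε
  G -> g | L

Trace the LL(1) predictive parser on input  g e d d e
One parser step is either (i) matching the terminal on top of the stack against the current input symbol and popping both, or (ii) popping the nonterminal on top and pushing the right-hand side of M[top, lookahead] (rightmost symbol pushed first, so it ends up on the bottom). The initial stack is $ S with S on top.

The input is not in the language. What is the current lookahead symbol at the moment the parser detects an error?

step 1: stack=$ S  input=g e d d e $  — expand S -> g G
step 2: stack=$ G g  input=g e d d e $  — match g
step 3: stack=$ G  input=e d d e $  — expand G -> L
step 4: stack=$ L  input=e d d e $  — expand L -> e d d
step 5: stack=$ d d e  input=e d d e $  — match e
step 6: stack=$ d d  input=d d e $  — match d
step 7: stack=$ d  input=d e $  — match d
step 8: stack=$  input=e $  — error: stack empty but input remains

e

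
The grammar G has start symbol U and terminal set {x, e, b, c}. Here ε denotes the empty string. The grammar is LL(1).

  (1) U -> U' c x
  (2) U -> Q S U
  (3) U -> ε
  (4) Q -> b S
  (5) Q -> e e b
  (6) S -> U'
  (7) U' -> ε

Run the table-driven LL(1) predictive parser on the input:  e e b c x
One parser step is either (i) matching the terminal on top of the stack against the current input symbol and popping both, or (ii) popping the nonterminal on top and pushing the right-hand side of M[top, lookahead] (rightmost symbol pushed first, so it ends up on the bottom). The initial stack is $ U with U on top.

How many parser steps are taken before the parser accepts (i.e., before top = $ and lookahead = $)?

step 1: stack=$ U  input=e e b c x $  — expand U -> Q S U
step 2: stack=$ U S Q  input=e e b c x $  — expand Q -> e e b
step 3: stack=$ U S b e e  input=e e b c x $  — match e
step 4: stack=$ U S b e  input=e b c x $  — match e
step 5: stack=$ U S b  input=b c x $  — match b
step 6: stack=$ U S  input=c x $  — expand S -> U'
step 7: stack=$ U U'  input=c x $  — expand U' -> ε
step 8: stack=$ U  input=c x $  — expand U -> U' c x
step 9: stack=$ x c U'  input=c x $  — expand U' -> ε
step 10: stack=$ x c  input=c x $  — match c
step 11: stack=$ x  input=x $  — match x
Accept reached after 11 steps.

11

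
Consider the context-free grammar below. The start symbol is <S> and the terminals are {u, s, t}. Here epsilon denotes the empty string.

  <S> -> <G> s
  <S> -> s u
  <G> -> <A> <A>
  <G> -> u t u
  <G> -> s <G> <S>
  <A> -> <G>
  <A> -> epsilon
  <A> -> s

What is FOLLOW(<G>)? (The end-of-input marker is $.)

{s, u}

FIRST(<S>): from <S>-><G> s we get {s, u}; from <S>->s u we get {s}. So FIRST(<S>) = {s, u}.
FIRST(<G>): from <G>-><A> <A> we get {epsilon, s, u}; from <G>->u t u we get {u}; from <G>->s <G> <S> we get {s}. So FIRST(<G>) = {epsilon, s, u}.
FIRST(<A>): from <A>-><G> we get {epsilon, s, u}; from <A>->epsilon we get {epsilon}; from <A>->s we get {s}. So FIRST(<A>) = {epsilon, s, u}.
FOLLOW(<S>) includes $ since <S> is the start symbol.
FOLLOW(<S>): in <G>->s <G> <S>, the suffix after <S> is empty, so FOLLOW(<S>) ⊇ FOLLOW(<G>) = {s, u}. Thus FOLLOW(<S>) = {$, s, u}.
FOLLOW(<G>): in <S>-><G> s, <G> is followed by s with FIRST {s}; in <G>->s <G> <S>, <G> is followed by <S> with FIRST {s, u}; in <A>-><G>, the suffix after <G> is empty, so FOLLOW(<G>) ⊇ FOLLOW(<A>) = {s, u}. Thus FOLLOW(<G>) = {s, u}.
FOLLOW(<A>): in <G>-><A> <A> (occurrence 1), <A> is followed by <A> with FIRST {epsilon, s, u}; in <G>-><A> <A> (occurrence 1), the suffix after <A> is nullable, so FOLLOW(<A>) ⊇ FOLLOW(<G>) = {s, u}; in <G>-><A> <A> (occurrence 2), the suffix after <A> is empty, so FOLLOW(<A>) ⊇ FOLLOW(<G>) = {s, u}. Thus FOLLOW(<A>) = {s, u}.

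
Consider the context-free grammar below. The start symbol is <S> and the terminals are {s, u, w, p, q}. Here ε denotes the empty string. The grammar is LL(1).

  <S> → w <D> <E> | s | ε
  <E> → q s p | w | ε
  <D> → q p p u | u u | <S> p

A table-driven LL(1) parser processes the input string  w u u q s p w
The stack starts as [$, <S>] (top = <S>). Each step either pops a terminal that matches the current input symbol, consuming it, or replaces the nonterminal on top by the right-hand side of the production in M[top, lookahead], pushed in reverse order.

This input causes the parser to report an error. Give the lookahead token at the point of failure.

w

step 1: stack=$ <S>  input=w u u q s p w $  — expand <S> → w <D> <E>
step 2: stack=$ <E> <D> w  input=w u u q s p w $  — match w
step 3: stack=$ <E> <D>  input=u u q s p w $  — expand <D> → u u
step 4: stack=$ <E> u u  input=u u q s p w $  — match u
step 5: stack=$ <E> u  input=u q s p w $  — match u
step 6: stack=$ <E>  input=q s p w $  — expand <E> → q s p
step 7: stack=$ p s q  input=q s p w $  — match q
step 8: stack=$ p s  input=s p w $  — match s
step 9: stack=$ p  input=p w $  — match p
step 10: stack=$  input=w $  — error: stack empty but input remains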